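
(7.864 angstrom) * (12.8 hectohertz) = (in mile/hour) 2.252e-06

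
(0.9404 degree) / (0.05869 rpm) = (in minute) 0.04451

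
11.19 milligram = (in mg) 11.19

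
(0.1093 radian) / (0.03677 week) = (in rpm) 4.693e-05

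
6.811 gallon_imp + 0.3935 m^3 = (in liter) 424.5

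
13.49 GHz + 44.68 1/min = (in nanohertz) 1.349e+19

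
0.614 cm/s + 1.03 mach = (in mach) 1.03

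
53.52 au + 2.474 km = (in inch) 3.152e+14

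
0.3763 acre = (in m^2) 1523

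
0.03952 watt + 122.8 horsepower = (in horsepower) 122.8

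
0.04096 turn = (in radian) 0.2574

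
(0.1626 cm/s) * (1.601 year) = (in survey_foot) 2.693e+05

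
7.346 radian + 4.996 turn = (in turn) 6.165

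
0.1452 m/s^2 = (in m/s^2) 0.1452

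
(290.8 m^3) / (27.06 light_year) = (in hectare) 1.136e-19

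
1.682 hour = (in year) 0.000192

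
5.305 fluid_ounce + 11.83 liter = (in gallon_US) 3.167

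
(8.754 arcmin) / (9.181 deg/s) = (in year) 5.039e-10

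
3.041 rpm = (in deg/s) 18.25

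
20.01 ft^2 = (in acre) 0.0004594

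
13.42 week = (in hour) 2255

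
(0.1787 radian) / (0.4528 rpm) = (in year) 1.195e-07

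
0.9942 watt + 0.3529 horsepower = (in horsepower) 0.3542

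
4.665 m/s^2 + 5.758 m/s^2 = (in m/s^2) 10.42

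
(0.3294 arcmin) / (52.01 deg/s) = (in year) 3.347e-12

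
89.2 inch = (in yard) 2.478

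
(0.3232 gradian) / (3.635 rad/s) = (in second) 0.001397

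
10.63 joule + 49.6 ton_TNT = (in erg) 2.075e+18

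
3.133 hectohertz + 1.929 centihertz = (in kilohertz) 0.3133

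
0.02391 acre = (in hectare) 0.009676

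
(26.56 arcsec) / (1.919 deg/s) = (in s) 0.003845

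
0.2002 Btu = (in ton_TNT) 5.048e-08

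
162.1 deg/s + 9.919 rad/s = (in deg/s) 730.4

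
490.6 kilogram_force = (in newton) 4811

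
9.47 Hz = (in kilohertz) 0.00947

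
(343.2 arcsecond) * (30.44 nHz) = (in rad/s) 5.065e-11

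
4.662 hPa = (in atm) 0.004601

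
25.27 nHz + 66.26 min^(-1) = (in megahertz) 1.104e-06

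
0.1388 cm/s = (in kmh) 0.004997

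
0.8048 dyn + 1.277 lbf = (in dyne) 5.68e+05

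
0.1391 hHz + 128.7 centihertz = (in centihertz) 1520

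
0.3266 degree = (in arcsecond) 1176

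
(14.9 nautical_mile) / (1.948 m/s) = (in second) 1.417e+04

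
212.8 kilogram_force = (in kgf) 212.8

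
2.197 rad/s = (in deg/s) 125.9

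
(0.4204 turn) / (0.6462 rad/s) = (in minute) 0.06813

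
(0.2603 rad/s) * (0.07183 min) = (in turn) 0.1785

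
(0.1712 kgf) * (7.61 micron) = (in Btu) 1.211e-08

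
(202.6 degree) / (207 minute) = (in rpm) 0.002719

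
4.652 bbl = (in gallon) 195.4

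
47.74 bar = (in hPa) 4.774e+04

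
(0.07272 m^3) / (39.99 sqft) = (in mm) 19.57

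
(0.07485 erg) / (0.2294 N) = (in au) 2.181e-19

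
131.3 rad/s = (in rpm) 1254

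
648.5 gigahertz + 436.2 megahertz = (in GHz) 648.9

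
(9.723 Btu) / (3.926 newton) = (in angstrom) 2.613e+13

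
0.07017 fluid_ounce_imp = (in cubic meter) 1.994e-06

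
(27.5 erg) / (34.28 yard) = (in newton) 8.773e-08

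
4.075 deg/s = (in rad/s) 0.07112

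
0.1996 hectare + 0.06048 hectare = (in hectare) 0.2601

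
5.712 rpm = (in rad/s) 0.5982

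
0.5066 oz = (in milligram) 1.436e+04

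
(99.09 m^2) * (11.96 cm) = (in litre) 1.185e+04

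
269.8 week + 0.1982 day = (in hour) 4.533e+04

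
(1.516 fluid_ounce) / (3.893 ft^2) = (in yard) 0.0001356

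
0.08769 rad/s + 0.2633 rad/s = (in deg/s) 20.11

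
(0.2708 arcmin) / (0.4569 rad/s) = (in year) 5.467e-12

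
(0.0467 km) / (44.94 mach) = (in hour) 8.477e-07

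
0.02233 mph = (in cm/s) 0.9982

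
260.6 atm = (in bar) 264.1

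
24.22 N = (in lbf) 5.445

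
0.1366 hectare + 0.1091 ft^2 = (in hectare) 0.1366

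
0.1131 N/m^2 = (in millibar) 0.001131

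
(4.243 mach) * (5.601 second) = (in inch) 3.186e+05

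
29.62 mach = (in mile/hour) 2.256e+04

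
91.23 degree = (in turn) 0.2534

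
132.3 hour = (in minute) 7938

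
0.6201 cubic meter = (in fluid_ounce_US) 2.097e+04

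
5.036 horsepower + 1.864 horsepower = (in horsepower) 6.9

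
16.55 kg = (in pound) 36.49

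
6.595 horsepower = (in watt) 4918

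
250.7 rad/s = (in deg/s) 1.436e+04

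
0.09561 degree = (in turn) 0.0002656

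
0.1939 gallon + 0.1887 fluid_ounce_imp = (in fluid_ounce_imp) 26.02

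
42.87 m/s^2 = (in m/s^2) 42.87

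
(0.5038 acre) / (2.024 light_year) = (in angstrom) 0.001065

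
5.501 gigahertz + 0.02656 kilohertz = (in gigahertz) 5.501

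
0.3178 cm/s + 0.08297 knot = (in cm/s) 4.586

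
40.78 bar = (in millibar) 4.078e+04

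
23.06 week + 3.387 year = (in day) 1398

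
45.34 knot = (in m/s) 23.32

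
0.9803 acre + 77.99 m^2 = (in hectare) 0.4045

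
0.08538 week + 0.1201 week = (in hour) 34.52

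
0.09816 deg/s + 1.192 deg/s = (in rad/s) 0.02252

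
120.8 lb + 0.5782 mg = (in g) 5.479e+04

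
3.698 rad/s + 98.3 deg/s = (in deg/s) 310.2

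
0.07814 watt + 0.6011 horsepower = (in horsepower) 0.6012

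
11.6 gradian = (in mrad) 182.2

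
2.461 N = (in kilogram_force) 0.251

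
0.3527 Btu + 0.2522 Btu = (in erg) 6.382e+09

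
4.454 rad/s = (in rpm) 42.53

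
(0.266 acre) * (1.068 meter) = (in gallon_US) 3.037e+05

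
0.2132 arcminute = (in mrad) 0.06202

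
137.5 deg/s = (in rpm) 22.92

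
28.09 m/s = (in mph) 62.84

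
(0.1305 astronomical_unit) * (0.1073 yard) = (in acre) 4.733e+05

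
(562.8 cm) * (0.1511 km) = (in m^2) 850.4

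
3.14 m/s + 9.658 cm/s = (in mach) 0.009505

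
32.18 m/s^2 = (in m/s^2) 32.18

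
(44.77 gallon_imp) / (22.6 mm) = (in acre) 0.002225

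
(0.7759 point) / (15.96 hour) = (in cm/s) 4.764e-07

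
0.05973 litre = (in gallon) 0.01578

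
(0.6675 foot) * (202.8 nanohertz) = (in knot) 8.02e-08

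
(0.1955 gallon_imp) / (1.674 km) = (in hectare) 5.309e-11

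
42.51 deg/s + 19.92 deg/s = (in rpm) 10.4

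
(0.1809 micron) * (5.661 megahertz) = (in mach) 0.003008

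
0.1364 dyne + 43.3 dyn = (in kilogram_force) 4.429e-05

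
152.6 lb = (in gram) 6.922e+04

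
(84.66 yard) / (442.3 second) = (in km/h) 0.6301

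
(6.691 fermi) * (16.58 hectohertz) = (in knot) 2.156e-11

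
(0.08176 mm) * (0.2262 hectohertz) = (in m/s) 0.001849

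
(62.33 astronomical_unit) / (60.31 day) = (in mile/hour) 4.003e+06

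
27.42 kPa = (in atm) 0.2706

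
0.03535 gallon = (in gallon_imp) 0.02944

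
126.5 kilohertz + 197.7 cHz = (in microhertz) 1.265e+11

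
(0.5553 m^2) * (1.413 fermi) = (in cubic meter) 7.846e-16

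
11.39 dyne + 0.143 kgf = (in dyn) 1.402e+05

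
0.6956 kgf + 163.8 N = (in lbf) 38.36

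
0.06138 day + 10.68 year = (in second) 3.368e+08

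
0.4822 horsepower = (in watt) 359.6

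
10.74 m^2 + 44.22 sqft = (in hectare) 0.001485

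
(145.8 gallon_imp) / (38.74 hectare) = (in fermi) 1.711e+09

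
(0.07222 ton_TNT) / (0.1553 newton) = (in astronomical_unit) 0.01301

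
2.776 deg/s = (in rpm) 0.4627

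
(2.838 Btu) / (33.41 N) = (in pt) 2.54e+05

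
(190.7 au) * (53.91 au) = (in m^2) 2.301e+26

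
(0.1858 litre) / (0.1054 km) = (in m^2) 1.763e-06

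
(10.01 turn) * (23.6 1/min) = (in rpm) 236.2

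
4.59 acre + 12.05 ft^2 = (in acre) 4.59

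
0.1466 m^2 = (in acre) 3.623e-05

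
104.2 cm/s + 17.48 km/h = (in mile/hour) 13.19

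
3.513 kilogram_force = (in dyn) 3.445e+06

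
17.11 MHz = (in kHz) 1.711e+04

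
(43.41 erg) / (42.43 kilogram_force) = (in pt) 2.957e-05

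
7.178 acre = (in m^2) 2.905e+04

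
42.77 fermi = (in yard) 4.677e-14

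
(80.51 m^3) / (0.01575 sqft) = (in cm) 5.502e+06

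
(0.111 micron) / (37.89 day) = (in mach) 9.958e-17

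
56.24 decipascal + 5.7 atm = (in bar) 5.776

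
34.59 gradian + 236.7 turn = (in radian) 1488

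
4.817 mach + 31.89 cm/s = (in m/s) 1641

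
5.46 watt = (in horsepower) 0.007322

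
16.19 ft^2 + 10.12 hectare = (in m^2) 1.012e+05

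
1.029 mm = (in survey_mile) 6.394e-07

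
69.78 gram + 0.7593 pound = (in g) 414.2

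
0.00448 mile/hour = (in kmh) 0.00721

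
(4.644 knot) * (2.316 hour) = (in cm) 1.992e+06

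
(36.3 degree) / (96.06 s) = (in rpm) 0.06298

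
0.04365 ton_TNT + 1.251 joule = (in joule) 1.826e+08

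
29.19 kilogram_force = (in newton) 286.3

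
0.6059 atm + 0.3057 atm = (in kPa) 92.37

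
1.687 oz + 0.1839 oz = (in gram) 53.04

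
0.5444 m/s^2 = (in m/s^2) 0.5444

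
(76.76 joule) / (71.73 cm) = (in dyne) 1.07e+07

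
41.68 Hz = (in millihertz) 4.168e+04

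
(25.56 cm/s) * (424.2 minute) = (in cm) 6.506e+05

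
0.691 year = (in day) 252.2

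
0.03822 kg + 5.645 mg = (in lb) 0.08427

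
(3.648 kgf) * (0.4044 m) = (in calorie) 3.458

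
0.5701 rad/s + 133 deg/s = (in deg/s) 165.7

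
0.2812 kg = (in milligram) 2.812e+05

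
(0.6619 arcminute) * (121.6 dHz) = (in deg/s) 0.1341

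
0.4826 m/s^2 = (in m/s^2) 0.4826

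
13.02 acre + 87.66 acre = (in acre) 100.7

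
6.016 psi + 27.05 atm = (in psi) 403.5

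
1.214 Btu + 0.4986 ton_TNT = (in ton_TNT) 0.4986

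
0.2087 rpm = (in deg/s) 1.252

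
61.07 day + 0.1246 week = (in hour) 1487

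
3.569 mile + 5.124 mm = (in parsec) 1.861e-13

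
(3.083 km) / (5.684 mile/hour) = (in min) 20.22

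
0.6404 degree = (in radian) 0.01118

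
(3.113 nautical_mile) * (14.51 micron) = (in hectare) 8.365e-06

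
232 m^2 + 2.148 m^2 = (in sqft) 2520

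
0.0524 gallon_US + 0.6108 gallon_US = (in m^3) 0.00251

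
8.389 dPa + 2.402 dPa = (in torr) 0.008094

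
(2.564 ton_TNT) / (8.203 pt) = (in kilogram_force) 3.78e+11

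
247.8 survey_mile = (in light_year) 4.215e-11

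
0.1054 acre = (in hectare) 0.04265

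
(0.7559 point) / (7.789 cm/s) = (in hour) 9.51e-07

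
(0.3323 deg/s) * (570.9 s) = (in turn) 0.527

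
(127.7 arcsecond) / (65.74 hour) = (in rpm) 2.498e-08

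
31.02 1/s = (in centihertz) 3102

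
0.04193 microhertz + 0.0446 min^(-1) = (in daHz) 7.434e-05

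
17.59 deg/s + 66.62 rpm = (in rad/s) 7.283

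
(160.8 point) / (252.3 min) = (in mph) 8.382e-06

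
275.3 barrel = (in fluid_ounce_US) 1.48e+06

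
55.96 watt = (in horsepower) 0.07504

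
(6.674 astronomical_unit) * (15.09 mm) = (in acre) 3.723e+06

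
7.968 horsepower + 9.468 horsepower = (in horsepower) 17.44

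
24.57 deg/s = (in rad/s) 0.4288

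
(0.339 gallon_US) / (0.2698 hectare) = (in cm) 4.756e-05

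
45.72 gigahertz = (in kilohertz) 4.572e+07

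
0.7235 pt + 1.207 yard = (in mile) 0.000686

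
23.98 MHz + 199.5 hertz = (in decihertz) 2.398e+08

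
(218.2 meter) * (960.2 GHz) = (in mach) 6.153e+11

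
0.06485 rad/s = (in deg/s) 3.716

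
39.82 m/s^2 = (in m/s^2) 39.82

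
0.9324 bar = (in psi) 13.52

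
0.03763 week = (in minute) 379.3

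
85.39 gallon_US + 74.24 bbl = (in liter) 1.213e+04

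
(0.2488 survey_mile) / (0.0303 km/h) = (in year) 0.001509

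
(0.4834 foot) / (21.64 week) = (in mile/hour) 2.518e-08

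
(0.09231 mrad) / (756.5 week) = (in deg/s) 1.156e-11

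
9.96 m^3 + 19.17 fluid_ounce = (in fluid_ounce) 3.368e+05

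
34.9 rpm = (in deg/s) 209.4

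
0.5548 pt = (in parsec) 6.343e-21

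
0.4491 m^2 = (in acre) 0.000111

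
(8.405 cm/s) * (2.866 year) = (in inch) 2.991e+08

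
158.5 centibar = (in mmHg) 1189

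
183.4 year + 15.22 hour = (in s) 5.784e+09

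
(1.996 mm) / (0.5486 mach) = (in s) 1.069e-05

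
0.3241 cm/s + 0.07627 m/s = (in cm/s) 7.951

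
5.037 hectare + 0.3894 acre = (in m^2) 5.195e+04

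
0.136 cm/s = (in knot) 0.002644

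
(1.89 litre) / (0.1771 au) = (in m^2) 7.134e-14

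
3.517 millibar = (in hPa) 3.517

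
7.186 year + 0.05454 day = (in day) 2623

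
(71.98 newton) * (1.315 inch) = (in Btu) 0.002279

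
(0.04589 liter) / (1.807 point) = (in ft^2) 0.7749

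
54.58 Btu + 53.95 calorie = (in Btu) 54.79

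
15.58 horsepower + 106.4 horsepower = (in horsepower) 122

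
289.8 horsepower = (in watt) 2.161e+05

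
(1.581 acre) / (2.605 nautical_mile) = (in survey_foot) 4.351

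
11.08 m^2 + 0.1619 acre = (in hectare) 0.06663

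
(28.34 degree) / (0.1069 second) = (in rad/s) 4.627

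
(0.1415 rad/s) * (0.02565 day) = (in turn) 49.91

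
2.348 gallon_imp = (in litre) 10.67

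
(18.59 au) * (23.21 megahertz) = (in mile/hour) 1.444e+20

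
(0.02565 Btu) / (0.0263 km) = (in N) 1.029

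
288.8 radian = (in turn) 45.96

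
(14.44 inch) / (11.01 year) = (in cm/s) 1.056e-07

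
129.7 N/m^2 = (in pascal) 129.7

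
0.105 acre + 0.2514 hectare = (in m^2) 2939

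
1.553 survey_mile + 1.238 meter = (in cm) 2.501e+05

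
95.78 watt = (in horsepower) 0.1284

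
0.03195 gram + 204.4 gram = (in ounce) 7.211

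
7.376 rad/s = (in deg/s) 422.6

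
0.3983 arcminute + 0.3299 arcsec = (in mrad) 0.1175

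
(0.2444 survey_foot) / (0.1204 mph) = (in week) 2.288e-06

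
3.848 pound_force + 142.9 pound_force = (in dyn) 6.528e+07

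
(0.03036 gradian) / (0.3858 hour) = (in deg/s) 1.967e-05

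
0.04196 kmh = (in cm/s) 1.166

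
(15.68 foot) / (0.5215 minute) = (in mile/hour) 0.3417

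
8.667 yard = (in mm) 7925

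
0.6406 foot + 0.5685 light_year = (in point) 1.525e+19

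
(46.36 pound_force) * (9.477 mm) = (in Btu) 0.001852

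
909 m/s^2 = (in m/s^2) 909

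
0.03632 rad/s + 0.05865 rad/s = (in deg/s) 5.441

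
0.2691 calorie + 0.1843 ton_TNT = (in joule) 7.711e+08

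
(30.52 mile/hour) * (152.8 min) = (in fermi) 1.251e+20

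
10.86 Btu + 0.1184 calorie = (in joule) 1.146e+04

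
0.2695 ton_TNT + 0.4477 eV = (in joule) 1.128e+09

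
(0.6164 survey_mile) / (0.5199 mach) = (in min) 0.0934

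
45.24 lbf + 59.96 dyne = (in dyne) 2.012e+07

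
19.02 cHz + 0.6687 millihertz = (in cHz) 19.09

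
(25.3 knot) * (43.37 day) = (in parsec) 1.581e-09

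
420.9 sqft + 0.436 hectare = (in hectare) 0.4399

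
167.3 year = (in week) 8724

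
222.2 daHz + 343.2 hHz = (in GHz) 3.654e-05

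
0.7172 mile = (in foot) 3787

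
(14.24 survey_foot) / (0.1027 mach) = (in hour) 3.448e-05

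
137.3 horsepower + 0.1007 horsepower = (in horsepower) 137.4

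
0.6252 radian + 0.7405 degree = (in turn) 0.1016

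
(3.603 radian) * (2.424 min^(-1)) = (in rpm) 1.39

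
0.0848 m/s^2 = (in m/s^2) 0.0848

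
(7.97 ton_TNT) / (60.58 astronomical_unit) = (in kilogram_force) 0.0003752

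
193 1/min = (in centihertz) 321.7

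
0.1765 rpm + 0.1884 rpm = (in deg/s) 2.189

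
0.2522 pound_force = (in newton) 1.122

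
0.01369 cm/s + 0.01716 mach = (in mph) 13.07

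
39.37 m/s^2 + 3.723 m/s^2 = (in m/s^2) 43.09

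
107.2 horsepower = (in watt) 7.994e+04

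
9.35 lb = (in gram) 4241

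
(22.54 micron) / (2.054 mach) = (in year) 1.022e-15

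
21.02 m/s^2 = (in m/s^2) 21.02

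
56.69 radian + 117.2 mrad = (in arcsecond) 1.172e+07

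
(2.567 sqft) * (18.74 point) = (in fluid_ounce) 53.31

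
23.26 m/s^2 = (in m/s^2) 23.26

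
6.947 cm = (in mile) 4.317e-05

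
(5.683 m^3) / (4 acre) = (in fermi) 3.511e+11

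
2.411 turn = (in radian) 15.15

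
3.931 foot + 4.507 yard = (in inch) 209.4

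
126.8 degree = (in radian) 2.213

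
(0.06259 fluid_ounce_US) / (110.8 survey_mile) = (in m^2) 1.038e-11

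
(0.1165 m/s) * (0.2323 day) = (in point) 6.628e+06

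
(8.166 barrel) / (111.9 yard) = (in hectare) 1.269e-06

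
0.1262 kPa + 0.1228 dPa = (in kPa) 0.1262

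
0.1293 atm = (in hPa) 131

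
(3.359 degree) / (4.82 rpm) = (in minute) 0.001936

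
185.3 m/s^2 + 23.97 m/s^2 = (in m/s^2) 209.3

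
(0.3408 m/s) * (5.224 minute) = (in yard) 116.8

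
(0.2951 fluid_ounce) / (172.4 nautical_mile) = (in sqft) 2.942e-10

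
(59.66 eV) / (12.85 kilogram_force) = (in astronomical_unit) 5.07e-31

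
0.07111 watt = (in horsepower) 9.536e-05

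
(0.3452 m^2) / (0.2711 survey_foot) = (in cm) 417.8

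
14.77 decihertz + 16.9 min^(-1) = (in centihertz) 175.9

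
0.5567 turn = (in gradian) 222.7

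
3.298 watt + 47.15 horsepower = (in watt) 3.516e+04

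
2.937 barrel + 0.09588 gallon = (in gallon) 123.4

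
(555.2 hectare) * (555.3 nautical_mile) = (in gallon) 1.508e+15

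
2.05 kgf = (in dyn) 2.01e+06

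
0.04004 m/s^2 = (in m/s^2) 0.04004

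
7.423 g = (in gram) 7.423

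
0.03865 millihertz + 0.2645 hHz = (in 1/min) 1587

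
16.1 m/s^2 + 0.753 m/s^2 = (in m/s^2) 16.85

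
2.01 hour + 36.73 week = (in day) 257.2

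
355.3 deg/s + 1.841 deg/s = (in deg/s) 357.1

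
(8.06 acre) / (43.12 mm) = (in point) 2.144e+09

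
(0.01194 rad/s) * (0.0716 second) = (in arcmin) 2.939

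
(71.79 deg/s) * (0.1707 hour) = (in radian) 770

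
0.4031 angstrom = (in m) 4.031e-11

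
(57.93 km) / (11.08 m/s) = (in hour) 1.452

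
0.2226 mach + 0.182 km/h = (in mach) 0.2227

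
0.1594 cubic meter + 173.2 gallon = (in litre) 815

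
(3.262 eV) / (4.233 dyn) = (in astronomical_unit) 8.253e-26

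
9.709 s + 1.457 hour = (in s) 5255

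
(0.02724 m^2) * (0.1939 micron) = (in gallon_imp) 1.162e-06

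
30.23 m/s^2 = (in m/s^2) 30.23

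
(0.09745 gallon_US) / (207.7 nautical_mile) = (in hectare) 9.59e-14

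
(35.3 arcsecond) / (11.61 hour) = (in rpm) 3.91e-08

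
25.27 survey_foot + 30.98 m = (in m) 38.68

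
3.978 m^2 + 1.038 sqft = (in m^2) 4.074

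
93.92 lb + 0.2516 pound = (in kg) 42.72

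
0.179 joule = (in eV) 1.117e+18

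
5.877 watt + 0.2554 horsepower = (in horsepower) 0.2633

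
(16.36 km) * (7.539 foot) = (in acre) 9.29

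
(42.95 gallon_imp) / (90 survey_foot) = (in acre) 1.759e-06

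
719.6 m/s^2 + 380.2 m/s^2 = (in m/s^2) 1100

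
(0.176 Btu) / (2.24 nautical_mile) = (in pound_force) 0.01006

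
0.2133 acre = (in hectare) 0.08632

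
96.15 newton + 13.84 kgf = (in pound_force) 52.13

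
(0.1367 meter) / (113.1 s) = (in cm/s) 0.1209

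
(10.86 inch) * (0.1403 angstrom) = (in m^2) 3.87e-12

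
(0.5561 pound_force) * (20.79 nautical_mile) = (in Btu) 90.27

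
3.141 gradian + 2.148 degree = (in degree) 4.975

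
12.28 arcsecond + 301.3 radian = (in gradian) 1.918e+04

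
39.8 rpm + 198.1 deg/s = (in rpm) 72.82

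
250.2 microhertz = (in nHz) 2.502e+05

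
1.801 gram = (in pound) 0.003971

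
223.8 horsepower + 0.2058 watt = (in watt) 1.669e+05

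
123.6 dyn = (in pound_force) 0.0002779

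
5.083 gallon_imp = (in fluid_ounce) 781.4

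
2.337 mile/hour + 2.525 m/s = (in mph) 7.985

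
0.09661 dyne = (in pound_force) 2.172e-07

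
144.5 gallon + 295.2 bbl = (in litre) 4.748e+04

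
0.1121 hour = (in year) 1.28e-05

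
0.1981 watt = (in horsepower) 0.0002657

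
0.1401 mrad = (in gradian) 0.008919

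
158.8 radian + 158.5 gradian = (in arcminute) 5.545e+05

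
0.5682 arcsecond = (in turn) 4.384e-07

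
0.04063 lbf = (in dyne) 1.807e+04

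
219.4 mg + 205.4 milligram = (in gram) 0.4248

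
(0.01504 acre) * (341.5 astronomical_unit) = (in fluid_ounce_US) 1.051e+20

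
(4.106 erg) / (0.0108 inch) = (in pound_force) 0.0003365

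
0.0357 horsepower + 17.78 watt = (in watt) 44.4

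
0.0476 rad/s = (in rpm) 0.4545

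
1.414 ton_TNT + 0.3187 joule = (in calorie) 1.414e+09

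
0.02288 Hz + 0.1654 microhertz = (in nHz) 2.288e+07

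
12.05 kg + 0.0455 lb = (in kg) 12.07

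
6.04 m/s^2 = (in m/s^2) 6.04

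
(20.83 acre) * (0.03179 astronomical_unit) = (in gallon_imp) 8.818e+16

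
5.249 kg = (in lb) 11.57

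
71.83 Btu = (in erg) 7.578e+11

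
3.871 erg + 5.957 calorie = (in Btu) 0.02362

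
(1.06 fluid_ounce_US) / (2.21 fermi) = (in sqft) 1.527e+11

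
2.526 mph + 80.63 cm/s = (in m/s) 1.936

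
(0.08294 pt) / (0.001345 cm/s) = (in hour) 0.0006043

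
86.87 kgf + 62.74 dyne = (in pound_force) 191.5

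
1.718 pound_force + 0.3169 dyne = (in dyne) 7.642e+05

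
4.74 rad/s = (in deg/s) 271.6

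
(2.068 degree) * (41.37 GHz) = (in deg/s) 8.555e+10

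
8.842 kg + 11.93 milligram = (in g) 8842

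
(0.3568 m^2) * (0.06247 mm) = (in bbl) 0.0001402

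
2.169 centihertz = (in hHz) 0.0002169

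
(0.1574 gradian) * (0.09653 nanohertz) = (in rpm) 2.279e-12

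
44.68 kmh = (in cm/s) 1241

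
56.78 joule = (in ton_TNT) 1.357e-08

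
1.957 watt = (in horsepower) 0.002624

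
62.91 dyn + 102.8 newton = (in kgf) 10.48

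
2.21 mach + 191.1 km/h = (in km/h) 2900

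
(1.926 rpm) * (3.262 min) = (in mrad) 3.947e+04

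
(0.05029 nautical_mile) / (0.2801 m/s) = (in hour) 0.09236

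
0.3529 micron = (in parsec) 1.144e-23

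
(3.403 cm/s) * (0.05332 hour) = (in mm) 6532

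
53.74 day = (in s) 4.643e+06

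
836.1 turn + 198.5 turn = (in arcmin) 2.235e+07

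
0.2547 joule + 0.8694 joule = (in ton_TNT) 2.687e-10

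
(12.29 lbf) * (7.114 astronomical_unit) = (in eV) 3.631e+32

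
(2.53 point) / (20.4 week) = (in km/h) 2.604e-10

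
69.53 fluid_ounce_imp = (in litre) 1.976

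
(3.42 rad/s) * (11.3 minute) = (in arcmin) 7.971e+06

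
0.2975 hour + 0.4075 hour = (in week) 0.004196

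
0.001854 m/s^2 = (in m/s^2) 0.001854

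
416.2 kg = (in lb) 917.6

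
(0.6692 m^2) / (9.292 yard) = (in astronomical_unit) 5.265e-13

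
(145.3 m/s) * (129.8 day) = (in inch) 6.415e+10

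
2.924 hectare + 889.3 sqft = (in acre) 7.246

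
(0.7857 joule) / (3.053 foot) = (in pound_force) 0.1898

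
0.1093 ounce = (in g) 3.099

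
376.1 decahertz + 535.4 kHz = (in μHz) 5.392e+11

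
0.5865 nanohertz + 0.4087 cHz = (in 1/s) 0.004087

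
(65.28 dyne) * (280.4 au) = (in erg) 2.738e+17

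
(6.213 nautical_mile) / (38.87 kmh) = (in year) 3.379e-05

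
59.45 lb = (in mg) 2.697e+07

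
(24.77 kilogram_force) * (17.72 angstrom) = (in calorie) 1.029e-07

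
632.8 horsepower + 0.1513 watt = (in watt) 4.719e+05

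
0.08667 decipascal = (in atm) 8.554e-08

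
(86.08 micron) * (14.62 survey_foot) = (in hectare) 3.836e-08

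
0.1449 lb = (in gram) 65.73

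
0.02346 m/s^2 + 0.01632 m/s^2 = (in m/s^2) 0.03978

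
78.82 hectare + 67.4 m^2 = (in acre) 194.8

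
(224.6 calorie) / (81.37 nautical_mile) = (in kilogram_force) 0.0006359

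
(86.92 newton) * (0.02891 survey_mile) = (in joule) 4044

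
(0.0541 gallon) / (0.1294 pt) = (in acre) 0.001109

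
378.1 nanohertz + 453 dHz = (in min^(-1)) 2718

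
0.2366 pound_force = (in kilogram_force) 0.1073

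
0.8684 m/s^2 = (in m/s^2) 0.8684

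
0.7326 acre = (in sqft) 3.191e+04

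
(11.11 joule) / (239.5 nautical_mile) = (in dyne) 2.505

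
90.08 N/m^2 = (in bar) 0.0009008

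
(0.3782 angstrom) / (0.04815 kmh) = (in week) 4.675e-15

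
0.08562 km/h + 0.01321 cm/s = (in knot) 0.04649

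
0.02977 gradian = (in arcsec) 96.45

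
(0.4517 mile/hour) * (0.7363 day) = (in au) 8.587e-08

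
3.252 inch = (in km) 8.26e-05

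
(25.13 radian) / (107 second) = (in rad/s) 0.2349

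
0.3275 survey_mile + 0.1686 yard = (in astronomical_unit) 3.524e-09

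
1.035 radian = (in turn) 0.1647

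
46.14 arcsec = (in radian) 0.0002237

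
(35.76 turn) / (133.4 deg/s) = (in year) 3.06e-06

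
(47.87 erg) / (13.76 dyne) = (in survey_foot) 0.1141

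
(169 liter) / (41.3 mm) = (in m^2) 4.092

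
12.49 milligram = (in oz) 0.0004406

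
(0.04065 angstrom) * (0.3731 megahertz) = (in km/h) 5.46e-06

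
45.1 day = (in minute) 6.494e+04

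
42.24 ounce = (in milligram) 1.197e+06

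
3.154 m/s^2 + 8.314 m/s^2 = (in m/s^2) 11.47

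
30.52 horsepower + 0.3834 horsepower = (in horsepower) 30.9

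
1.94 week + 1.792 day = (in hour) 368.9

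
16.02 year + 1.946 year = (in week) 936.8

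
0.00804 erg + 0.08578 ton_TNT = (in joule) 3.589e+08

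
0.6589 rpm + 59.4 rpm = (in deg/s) 360.4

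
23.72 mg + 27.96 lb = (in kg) 12.68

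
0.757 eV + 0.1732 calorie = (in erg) 7.247e+06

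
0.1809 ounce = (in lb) 0.01131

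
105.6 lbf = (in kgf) 47.9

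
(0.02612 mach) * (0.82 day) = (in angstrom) 6.301e+15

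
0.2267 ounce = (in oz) 0.2267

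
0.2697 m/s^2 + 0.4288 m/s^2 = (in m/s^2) 0.6985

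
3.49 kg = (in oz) 123.1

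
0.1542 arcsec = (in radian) 7.476e-07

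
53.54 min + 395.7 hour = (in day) 16.52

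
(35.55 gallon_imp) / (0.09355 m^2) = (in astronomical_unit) 1.155e-11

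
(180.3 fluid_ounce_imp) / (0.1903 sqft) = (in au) 1.937e-12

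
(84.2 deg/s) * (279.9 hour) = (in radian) 1.481e+06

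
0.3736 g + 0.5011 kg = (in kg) 0.5015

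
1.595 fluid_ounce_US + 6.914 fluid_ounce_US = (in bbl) 0.001583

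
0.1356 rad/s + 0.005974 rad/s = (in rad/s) 0.1416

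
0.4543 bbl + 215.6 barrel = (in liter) 3.435e+04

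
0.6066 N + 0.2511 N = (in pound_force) 0.1928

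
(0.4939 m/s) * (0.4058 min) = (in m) 12.03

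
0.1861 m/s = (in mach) 0.0005465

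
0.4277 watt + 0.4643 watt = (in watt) 0.892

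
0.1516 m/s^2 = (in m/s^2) 0.1516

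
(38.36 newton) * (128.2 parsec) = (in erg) 1.517e+27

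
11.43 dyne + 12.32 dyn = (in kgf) 2.422e-05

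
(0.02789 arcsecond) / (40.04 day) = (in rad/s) 3.909e-14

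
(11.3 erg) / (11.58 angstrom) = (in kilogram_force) 99.51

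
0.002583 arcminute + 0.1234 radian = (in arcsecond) 2.545e+04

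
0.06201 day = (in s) 5358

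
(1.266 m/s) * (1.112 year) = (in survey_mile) 2.759e+04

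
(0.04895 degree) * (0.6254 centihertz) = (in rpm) 5.102e-05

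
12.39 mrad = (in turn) 0.001972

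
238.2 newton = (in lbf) 53.55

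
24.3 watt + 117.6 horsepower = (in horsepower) 117.6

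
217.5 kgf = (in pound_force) 479.5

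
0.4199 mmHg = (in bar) 0.0005598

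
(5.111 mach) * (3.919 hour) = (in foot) 8.055e+07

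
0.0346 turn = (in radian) 0.2174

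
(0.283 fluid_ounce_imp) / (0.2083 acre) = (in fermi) 9.539e+06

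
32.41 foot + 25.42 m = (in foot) 115.8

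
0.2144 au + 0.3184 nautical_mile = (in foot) 1.052e+11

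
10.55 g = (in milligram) 1.055e+04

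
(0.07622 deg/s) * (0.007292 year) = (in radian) 305.9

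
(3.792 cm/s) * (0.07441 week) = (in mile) 1.06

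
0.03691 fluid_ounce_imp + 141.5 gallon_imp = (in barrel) 4.046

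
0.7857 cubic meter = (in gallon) 207.6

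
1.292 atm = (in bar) 1.309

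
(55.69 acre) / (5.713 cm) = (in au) 2.637e-05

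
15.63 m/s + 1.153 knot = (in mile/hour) 36.29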